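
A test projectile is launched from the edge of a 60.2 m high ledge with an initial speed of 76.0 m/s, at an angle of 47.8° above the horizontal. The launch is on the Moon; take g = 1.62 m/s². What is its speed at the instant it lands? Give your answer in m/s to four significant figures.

77.27 m/s

Components: vₓ = 76.00 cos 47.8° = 51.05 m/s, v_y0 = 76.00 sin 47.8° = 56.30 m/s.
With up positive and y = 0 at the ground: y(t) = 60.2 + (56.30) t − 0.8100 t². Setting y = 0 and taking the positive root: t = [56.30 + √(56.30² + 2·1.62·60.2)] / 1.62 = (56.30 + 58.01) / 1.62 = 70.56 s.
Vertical velocity at impact: v_y = v_y0 − g t = 56.30 − 1.62 × 70.56 = −58.01 m/s.
Speed: |v| = √(vₓ² + v_y²) = √(51.05² + 58.01²) = 77.27 m/s.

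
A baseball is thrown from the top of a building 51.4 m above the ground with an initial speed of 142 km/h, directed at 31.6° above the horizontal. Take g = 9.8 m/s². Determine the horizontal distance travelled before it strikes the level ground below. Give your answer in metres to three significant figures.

201 m

Convert: 142 km/h = 142/3.6 = 39.44 m/s.
Components: vₓ = 39.44 cos 31.6° = 33.60 m/s, v_y0 = 39.44 sin 31.6° = 20.67 m/s.
With up positive and y = 0 at the ground: y(t) = 51.4 + (20.67) t − 4.900 t². Setting y = 0 and taking the positive root: t = [20.67 + √(20.67² + 2·9.80·51.4)] / 9.80 = (20.67 + 37.88) / 9.80 = 5.974 s.
Horizontal distance: R = vₓ t = 33.60 × 5.974 = 200.7 m.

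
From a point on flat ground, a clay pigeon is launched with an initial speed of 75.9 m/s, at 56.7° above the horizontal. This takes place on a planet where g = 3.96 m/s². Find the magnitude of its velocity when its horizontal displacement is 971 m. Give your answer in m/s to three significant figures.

Resolve: vₓ = 75.90 cos 56.7° = 41.67 m/s and v_y0 = 75.90 sin 56.7° = 63.44 m/s.
Time to reach x = 971 m: t = x/vₓ = 971/41.67 = 23.30 s.
Vertical velocity there: v_y = v_y0 − g t = 63.44 − 3.96 × 23.30 = −28.84 m/s.
Speed: √(vₓ² + v_y²) = √(41.67² + 28.84²) = 50.68 m/s.

50.7 m/s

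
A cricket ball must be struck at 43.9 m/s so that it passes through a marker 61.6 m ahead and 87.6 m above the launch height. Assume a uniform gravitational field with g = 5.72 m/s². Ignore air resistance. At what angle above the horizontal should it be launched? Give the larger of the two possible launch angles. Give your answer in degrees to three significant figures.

83.7°

Trajectory: y = x tanθ − g x² (1 + tan²θ)/(2v₀²). With x = 61.6, y = 87.6, v₀ = 43.9, g = 5.72:
5.631 tan²θ − 61.6 tanθ + (93.23) = 0.
tanθ = [61.6 ± √(61.6² − 4 × 5.631 × (93.23))] / (2 × 5.631) = (61.6 ± 41.17) / 11.26, giving tanθ = 1.814 or 9.125.
θ = 61.14° or 83.75°; the larger is 83.75°.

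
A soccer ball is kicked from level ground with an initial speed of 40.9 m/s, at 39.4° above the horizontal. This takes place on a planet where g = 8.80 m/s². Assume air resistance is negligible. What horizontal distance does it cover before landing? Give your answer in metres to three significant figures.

186 m

Horizontal component vₓ = 40.90 cos 39.4° = 31.60 m/s; vertical v_y0 = 40.90 sin 39.4° = 25.96 m/s.
Time aloft: T = 2 v_y0 / g = 2 × 25.96 / 8.80 = 5.900 s.
Range: R = vₓ T = 31.60 × 5.900 = 186.5 m.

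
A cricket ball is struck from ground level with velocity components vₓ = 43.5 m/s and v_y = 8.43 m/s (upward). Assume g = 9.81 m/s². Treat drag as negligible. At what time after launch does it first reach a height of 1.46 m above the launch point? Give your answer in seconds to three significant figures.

0.195 s

Set y = v_y0 t − ½ g t² = 1.46: 4.905 t² − 8.430 t + 1.46 = 0.
Quadratic formula: t = (8.430 ± √42.420) / 9.81 = (8.430 ± 6.513) / 9.81 → t = 0.1954 s or 1.523 s.
The first (ascending) time is 0.1954 s.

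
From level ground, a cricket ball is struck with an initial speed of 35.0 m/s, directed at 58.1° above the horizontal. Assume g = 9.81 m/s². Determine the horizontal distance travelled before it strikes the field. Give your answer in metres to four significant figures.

Resolve: vₓ = 35.00 cos 58.1° = 18.50 m/s and v_y0 = 35.00 sin 58.1° = 29.71 m/s.
Flight time T = 2 v_y0 / g = 6.058 s.
Horizontal distance R = vₓ T = 18.50 × 6.058 = 112.0 m.

112.0 m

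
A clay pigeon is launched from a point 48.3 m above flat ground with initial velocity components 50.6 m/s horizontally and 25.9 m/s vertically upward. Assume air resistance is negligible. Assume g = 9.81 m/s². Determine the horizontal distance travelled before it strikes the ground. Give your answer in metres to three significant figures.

With up positive and y = 0 at the ground: y(t) = 48.3 + (25.90) t − 4.905 t². Setting y = 0 and taking the positive root: t = [25.90 + √(25.90² + 2·9.81·48.3)] / 9.81 = (25.90 + 40.23) / 9.81 = 6.741 s.
Horizontal distance: R = vₓ t = 50.60 × 6.741 = 341.1 m.

341 m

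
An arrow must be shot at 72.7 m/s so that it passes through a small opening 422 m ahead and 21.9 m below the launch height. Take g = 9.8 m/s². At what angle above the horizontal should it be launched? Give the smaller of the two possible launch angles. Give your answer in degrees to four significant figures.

Trajectory: y = x tanθ − g x² (1 + tan²θ)/(2v₀²). With x = 422, y = −21.9, v₀ = 72.7, g = 9.80:
165.1 tan²θ − 422 tanθ + (143.2) = 0.
tanθ = [422 ± √(422² − 4 × 165.1 × (143.2))] / (2 × 165.1) = (422 ± 289.0) / 330.2, giving tanθ = 0.4028 or 2.153.
θ = 21.94° or 65.09°; the smaller is 21.94°.

21.94°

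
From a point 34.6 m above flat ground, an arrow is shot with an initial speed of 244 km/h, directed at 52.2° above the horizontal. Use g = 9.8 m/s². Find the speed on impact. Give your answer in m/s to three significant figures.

72.6 m/s

Convert: 244 km/h = 244/3.6 = 67.78 m/s.
Horizontal component vₓ = 67.78 cos 52.2° = 41.54 m/s; vertical v_y0 = 67.78 sin 52.2° = 53.55 m/s.
Vertical motion (up positive, ground at y = 0): 4.900 t² − (53.55) t − 34.6 = 0, so t = (53.55 + √(53.55² + 2·9.80·34.6)) / 9.80 = (53.55 + 59.55) / 9.80 = 11.54 s.
Vertical velocity at impact: v_y = v_y0 − g t = 53.55 − 9.80 × 11.54 = −59.55 m/s.
Speed: |v| = √(vₓ² + v_y²) = √(41.54² + 59.55²) = 72.61 m/s.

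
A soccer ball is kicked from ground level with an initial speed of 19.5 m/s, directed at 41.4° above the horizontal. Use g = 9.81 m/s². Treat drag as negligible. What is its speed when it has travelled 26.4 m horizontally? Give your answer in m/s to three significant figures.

Components: vₓ = 19.50 cos 41.4° = 14.63 m/s, v_y0 = 19.50 sin 41.4° = 12.90 m/s.
x = vₓ t ⇒ t = 26.4/14.63 = 1.805 s.
Vertical velocity there: v_y = v_y0 − g t = 12.90 − 9.81 × 1.805 = −4.810 m/s.
Speed: √(vₓ² + v_y²) = √(14.63² + 4.810²) = 15.40 m/s.

15.4 m/s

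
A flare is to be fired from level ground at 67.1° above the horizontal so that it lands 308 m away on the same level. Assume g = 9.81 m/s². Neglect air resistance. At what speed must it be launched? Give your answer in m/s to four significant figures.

64.92 m/s

Level-ground range: R = v₀² sin(2θ)/g, so v₀ = √(gR / sin 2θ).
v₀ = √(9.81 × 308 / sin 134.2°) = √(3021 / 0.7169) = √4214.6 = 64.92 m/s.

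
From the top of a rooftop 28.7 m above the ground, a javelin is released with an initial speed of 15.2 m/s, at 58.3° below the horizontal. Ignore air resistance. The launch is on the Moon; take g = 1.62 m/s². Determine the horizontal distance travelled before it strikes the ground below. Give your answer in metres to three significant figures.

Components: vₓ = 15.20 cos 58.3° = 7.987 m/s, v_y0 = −12.93 m/s (downward).
The projectile lands when y = 28.7 + (−12.93) t − ½·1.62·t² = 0. Positive root: t = (−12.93 + √(12.93² + 2·1.62·28.7)) / 1.62 = (−12.93 + 16.13) / 1.62 = 1.975 s.
Horizontal distance: R = vₓ t = 7.987 × 1.975 = 15.77 m.

15.8 m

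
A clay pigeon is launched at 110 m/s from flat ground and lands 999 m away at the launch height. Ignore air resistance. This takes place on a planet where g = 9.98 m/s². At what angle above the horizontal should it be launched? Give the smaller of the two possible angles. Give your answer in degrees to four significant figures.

Level-ground range R = v₀² sin(2θ)/g ⇒ sin(2θ) = gR/v₀² = 9.98 × 999 / 110² = 0.8240.
2θ = 55.48° or 180° − 55.48° = 124.5°, so θ = 27.74° or 62.26°.
The smaller angle is 27.74°.

27.74°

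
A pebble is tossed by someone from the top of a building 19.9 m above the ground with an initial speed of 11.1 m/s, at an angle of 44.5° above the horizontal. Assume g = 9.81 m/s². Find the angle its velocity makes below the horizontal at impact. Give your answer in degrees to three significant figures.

Components: vₓ = 11.10 cos 44.5° = 7.917 m/s, v_y0 = 11.10 sin 44.5° = 7.780 m/s.
The projectile lands when y = 19.9 + (7.780) t − ½·9.81·t² = 0. Positive root: t = (7.780 + √(7.780² + 2·9.81·19.9)) / 9.81 = (7.780 + 21.24) / 9.81 = 2.958 s.
At impact: v_y = v_y0 − g t = −21.24 m/s; vₓ = 7.917 m/s.
Angle below horizontal: arctan(|v_y|/vₓ) = arctan(21.24/7.917) = 69.55°.

69.6°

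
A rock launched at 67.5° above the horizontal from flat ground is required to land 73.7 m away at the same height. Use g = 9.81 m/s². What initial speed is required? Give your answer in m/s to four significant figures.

31.98 m/s

On level ground R = v₀² sin 2θ / g ⇒ v₀ = √(gR / sin 2θ).
v₀ = √(9.81 × 73.7 / sin 135.0°) = √(723.0 / 0.7071) = √1022.5 = 31.98 m/s.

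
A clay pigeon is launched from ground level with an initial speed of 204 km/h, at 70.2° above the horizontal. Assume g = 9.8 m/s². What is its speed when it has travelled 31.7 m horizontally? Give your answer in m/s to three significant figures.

Convert: 204 km/h = 204/3.6 = 56.67 m/s.
Horizontal component vₓ = 56.67 cos 70.2° = 19.20 m/s; vertical v_y0 = 56.67 sin 70.2° = 53.32 m/s.
x = vₓ t ⇒ t = 31.7/19.20 = 1.651 s.
Vertical velocity there: v_y = v_y0 − g t = 53.32 − 9.80 × 1.651 = 37.13 m/s.
Speed: √(vₓ² + v_y²) = √(19.20² + 37.13²) = 41.80 m/s.

41.8 m/s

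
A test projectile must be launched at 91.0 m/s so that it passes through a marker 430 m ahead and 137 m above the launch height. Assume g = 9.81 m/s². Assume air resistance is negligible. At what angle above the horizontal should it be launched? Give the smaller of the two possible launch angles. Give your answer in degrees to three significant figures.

34.9°

Trajectory: y = x tanθ − g x² (1 + tan²θ)/(2v₀²). With x = 430, y = 137, v₀ = 91.0, g = 9.81:
109.5 tan²θ − 430 tanθ + (246.5) = 0.
tanθ = [430 ± √(430² − 4 × 109.5 × (246.5))] / (2 × 109.5) = (430 ± 277.3) / 219.0, giving tanθ = 0.6971 or 3.229.
θ = 34.88° or 72.79°; the smaller is 34.88°.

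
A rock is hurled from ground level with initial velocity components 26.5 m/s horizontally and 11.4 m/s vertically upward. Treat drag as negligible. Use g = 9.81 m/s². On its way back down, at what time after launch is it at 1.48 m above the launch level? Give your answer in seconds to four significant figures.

Set y = v_y0 t − ½ g t² = 1.48: 4.905 t² − 11.40 t + 1.48 = 0.
Quadratic formula: t = (11.40 ± √100.92) / 9.81 = (11.40 ± 10.05) / 9.81 → t = 0.1380 s or 2.186 s.
The descending-branch root is 2.186 s.

2.186 s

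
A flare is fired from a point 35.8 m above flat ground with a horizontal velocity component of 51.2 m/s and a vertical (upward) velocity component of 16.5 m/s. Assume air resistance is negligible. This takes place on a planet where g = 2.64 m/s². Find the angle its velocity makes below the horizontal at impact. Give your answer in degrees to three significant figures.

22.8°

With up positive and y = 0 at the ground: y(t) = 35.8 + (16.50) t − 1.320 t². Setting y = 0 and taking the positive root: t = [16.50 + √(16.50² + 2·2.64·35.8)] / 2.64 = (16.50 + 21.48) / 2.64 = 14.39 s.
At impact: v_y = v_y0 − g t = −21.48 m/s; vₓ = 51.20 m/s.
Angle below horizontal: arctan(|v_y|/vₓ) = arctan(21.48/51.20) = 22.76°.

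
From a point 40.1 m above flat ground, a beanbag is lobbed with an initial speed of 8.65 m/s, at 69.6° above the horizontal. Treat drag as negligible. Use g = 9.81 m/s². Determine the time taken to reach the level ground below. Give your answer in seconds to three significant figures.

3.80 s

Components: vₓ = 8.650 cos 69.6° = 3.015 m/s, v_y0 = 8.650 sin 69.6° = 8.107 m/s.
The projectile lands when y = 40.1 + (8.107) t − ½·9.81·t² = 0. Positive root: t = (8.107 + √(8.107² + 2·9.81·40.1)) / 9.81 = (8.107 + 29.20) / 9.81 = 3.803 s.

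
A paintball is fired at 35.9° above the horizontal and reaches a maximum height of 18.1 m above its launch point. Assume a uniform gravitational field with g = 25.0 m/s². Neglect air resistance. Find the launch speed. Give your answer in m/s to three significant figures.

At the peak v_y = 0, so v_y0 = √(2gH) = √(2 × 25.0 × 18.1) = 30.08 m/s.
v_y0 = v₀ sin θ ⇒ v₀ = 30.08 / sin 35.9° = 51.30 m/s.

51.3 m/s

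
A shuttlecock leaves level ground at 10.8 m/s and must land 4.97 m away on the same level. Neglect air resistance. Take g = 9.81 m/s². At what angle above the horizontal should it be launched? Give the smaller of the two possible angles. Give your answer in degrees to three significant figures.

12.4°

From R = (v₀²/g) sin 2θ: sin 2θ = 9.81 × 4.97 / 116.64 = 0.4180.
2θ = 24.71° or 180° − 24.71° = 155.3°, so θ = 12.35° or 77.65°.
The smaller angle is 12.35°.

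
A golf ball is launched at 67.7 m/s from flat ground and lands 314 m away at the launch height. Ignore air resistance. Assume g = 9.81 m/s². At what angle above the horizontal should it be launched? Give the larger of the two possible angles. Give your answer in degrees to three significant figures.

68.9°

Level-ground range R = v₀² sin(2θ)/g ⇒ sin(2θ) = gR/v₀² = 9.81 × 314 / 67.7² = 0.6721.
2θ = 42.23° or 180° − 42.23° = 137.8°, so θ = 21.11° or 68.89°.
The larger angle is 68.89°.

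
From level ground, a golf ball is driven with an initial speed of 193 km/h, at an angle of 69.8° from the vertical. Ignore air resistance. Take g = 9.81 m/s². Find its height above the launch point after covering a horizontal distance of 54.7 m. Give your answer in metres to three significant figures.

Convert: 193 km/h = 193/3.6 = 53.61 m/s.
Resolve: vₓ = 53.61 sin 69.8° = 50.31 m/s and v_y0 = 53.61 cos 69.8° = 18.51 m/s.
Time to reach x = 54.7 m: t = x/vₓ = 54.7/50.31 = 1.087 s.
Height: y = v_y0 t − ½ g t² = 18.51 × 1.087 − 4.905 × 1.087² = 20.13 − 5.798 = 14.33 m.

14.3 m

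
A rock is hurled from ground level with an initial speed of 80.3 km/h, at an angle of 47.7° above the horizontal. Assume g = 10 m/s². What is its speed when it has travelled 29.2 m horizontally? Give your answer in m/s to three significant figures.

Convert: 80.3 km/h = 80.3/3.6 = 22.31 m/s.
Components: vₓ = 22.31 cos 47.7° = 15.01 m/s, v_y0 = 22.31 sin 47.7° = 16.50 m/s.
x = vₓ t ⇒ t = 29.2/15.01 = 1.945 s.
Vertical velocity there: v_y = v_y0 − g t = 16.50 − 10.0 × 1.945 = −2.953 m/s.
Speed: √(vₓ² + v_y²) = √(15.01² + 2.953²) = 15.30 m/s.

15.3 m/s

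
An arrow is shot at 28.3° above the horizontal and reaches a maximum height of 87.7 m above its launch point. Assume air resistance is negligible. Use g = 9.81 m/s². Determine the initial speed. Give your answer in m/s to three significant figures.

87.5 m/s

At the peak v_y = 0, so v_y0 = √(2gH) = √(2 × 9.81 × 87.7) = 41.48 m/s.
v_y0 = v₀ sin θ ⇒ v₀ = 41.48 / sin 28.3° = 87.50 m/s.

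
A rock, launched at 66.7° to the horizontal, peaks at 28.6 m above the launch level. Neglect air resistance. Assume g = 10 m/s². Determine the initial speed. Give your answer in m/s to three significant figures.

26.0 m/s

At the peak v_y = 0, so v_y0 = √(2gH) = √(2 × 10.0 × 28.6) = 23.92 m/s.
v_y0 = v₀ sin θ ⇒ v₀ = 23.92 / sin 66.7° = 26.04 m/s.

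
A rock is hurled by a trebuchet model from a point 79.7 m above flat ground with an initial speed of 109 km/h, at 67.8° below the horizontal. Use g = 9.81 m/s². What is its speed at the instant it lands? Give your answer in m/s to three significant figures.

Convert: 109 km/h = 109/3.6 = 30.28 m/s.
Components: vₓ = 30.28 cos 67.8° = 11.44 m/s, v_y0 = −28.03 m/s (downward).
The projectile lands when y = 79.7 + (−28.03) t − ½·9.81·t² = 0. Positive root: t = (−28.03 + √(28.03² + 2·9.81·79.7)) / 9.81 = (−28.03 + 48.47) / 9.81 = 2.084 s.
Vertical velocity at impact: v_y = v_y0 − g t = −28.03 − 9.81 × 2.084 = −48.47 m/s.
Speed: |v| = √(vₓ² + v_y²) = √(11.44² + 48.47²) = 49.80 m/s.

49.8 m/s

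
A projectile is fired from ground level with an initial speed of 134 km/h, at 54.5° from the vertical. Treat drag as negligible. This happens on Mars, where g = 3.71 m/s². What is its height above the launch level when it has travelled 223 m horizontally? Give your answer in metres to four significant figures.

58.61 m

Convert: 134 km/h = 134/3.6 = 37.22 m/s.
vₓ = 37.22 sin 54.5° = 30.30 m/s; v_y0 = 37.22 cos 54.5° = 21.62 m/s.
x = vₓ t ⇒ t = 223/30.30 = 7.359 s.
Height: y = v_y0 t − ½ g t² = 21.62 × 7.359 − 1.855 × 7.359² = 159.1 − 100.5 = 58.61 m.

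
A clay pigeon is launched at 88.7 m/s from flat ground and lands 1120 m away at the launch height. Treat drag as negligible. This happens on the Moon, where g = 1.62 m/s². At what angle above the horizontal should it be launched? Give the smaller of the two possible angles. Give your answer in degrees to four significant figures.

6.667°

From R = (v₀²/g) sin 2θ: sin 2θ = 1.62 × 1120 / 7867.7 = 0.2306.
2θ = 13.33° or 180° − 13.33° = 166.7°, so θ = 6.667° or 83.33°.
The smaller angle is 6.667°.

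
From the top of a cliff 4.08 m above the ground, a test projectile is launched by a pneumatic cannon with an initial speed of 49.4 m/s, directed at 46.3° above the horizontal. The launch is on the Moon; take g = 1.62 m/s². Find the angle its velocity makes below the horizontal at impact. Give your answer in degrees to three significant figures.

46.4°

Resolve: vₓ = 49.40 cos 46.3° = 34.13 m/s and v_y0 = 49.40 sin 46.3° = 35.71 m/s.
The projectile lands when y = 4.08 + (35.71) t − ½·1.62·t² = 0. Positive root: t = (35.71 + √(35.71² + 2·1.62·4.08)) / 1.62 = (35.71 + 35.90) / 1.62 = 44.21 s.
At impact: v_y = v_y0 − g t = −35.90 m/s; vₓ = 34.13 m/s.
Angle below horizontal: arctan(|v_y|/vₓ) = arctan(35.90/34.13) = 46.45°.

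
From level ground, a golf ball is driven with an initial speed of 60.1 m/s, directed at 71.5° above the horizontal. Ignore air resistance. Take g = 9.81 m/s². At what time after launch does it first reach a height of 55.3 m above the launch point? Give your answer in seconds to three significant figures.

Horizontal component vₓ = 60.10 cos 71.5° = 19.07 m/s; vertical v_y0 = 60.10 sin 71.5° = 56.99 m/s.
Height y(t) = 56.99 t − 4.905 t² = 55.3 gives 4.905 t² − 56.99 t + 55.3 = 0.
t = [56.99 ± √(56.99² − 2·9.81·55.3)] / 9.81 = (56.99 ± 46.51) / 9.81, so t = 1.069 s or t = 10.55 s.
The first (ascending) time is 1.069 s.

1.07 s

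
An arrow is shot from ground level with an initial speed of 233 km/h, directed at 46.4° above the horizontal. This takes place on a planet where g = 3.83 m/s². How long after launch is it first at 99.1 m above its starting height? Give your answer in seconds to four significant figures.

Convert: 233 km/h = 233/3.6 = 64.72 m/s.
Horizontal component vₓ = 64.72 cos 46.4° = 44.63 m/s; vertical v_y0 = 64.72 sin 46.4° = 46.87 m/s.
Height y(t) = 46.87 t − 1.915 t² = 99.1 gives 1.915 t² − 46.87 t + 99.1 = 0.
Quadratic formula: t = (46.87 ± √1437.7) / 3.83 = (46.87 ± 37.92) / 3.83 → t = 2.338 s or 22.14 s.
The first (ascending) time is 2.338 s.

2.338 s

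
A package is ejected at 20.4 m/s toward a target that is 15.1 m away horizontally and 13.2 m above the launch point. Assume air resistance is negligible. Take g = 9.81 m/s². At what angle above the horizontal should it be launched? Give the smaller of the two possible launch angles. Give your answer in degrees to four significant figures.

Trajectory: y = x tanθ − g x² (1 + tan²θ)/(2v₀²). With x = 15.1, y = 13.2, v₀ = 20.4, g = 9.81:
2.687 tan²θ − 15.1 tanθ + (15.89) = 0.
tanθ = [15.1 ± √(15.1² − 4 × 2.687 × (15.89))] / (2 × 2.687) = (15.1 ± 7.565) / 5.375, giving tanθ = 1.402 or 4.217.
θ = 54.50° or 76.66°; the smaller is 54.50°.

54.50°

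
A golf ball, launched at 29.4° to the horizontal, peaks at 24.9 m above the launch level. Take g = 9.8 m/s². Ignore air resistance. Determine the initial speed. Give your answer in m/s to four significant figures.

At the peak v_y = 0, so v_y0 = √(2gH) = √(2 × 9.80 × 24.9) = 22.09 m/s.
v_y0 = v₀ sin θ ⇒ v₀ = 22.09 / sin 29.4° = 45.00 m/s.

45.00 m/s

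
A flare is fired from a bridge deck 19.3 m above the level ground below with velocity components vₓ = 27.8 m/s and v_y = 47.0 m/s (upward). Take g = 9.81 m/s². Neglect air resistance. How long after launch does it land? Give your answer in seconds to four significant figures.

9.976 s

The projectile lands when y = 19.3 + (47.00) t − ½·9.81·t² = 0. Positive root: t = (47.00 + √(47.00² + 2·9.81·19.3)) / 9.81 = (47.00 + 50.87) / 9.81 = 9.976 s.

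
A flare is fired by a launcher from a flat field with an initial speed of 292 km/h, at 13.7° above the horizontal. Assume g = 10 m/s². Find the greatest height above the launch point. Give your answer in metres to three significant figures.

Convert: 292 km/h = 292/3.6 = 81.11 m/s.
vₓ = 81.11 cos 13.7° = 78.80 m/s; v_y0 = 81.11 sin 13.7° = 19.21 m/s.
Peak height H = v_y0² / (2g) = 369.03 / 20.00 = 18.45 m.

18.5 m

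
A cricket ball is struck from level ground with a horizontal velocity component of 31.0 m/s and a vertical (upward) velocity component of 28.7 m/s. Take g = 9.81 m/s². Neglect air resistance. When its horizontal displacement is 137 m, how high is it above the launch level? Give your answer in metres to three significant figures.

Time to reach x = 137 m: t = x/vₓ = 137/31.00 = 4.419 s.
Height: y = v_y0 t − ½ g t² = 28.70 × 4.419 − 4.905 × 4.419² = 126.8 − 95.80 = 31.04 m.

31.0 m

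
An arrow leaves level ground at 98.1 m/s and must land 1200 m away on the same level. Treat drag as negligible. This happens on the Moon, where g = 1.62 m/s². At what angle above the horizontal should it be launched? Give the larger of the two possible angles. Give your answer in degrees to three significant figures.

84.2°

From R = (v₀²/g) sin 2θ: sin 2θ = 1.62 × 1200 / 9623.6 = 0.2020.
2θ = 11.65° or 180° − 11.65° = 168.3°, so θ = 5.827° or 84.17°.
The larger angle is 84.17°.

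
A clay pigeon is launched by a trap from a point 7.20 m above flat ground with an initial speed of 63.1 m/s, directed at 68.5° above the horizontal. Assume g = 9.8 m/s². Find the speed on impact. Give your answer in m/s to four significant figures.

64.21 m/s

Resolve: vₓ = 63.10 cos 68.5° = 23.13 m/s and v_y0 = 63.10 sin 68.5° = 58.71 m/s.
With up positive and y = 0 at the ground: y(t) = 7.20 + (58.71) t − 4.900 t². Setting y = 0 and taking the positive root: t = [58.71 + √(58.71² + 2·9.80·7.20)] / 9.80 = (58.71 + 59.90) / 9.80 = 12.10 s.
Vertical velocity at impact: v_y = v_y0 − g t = 58.71 − 9.80 × 12.10 = −59.90 m/s.
Speed: |v| = √(vₓ² + v_y²) = √(23.13² + 59.90²) = 64.21 m/s.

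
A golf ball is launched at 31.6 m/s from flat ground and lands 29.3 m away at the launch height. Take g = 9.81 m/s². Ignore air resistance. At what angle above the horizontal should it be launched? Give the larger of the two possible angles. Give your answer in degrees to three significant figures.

Level-ground range R = v₀² sin(2θ)/g ⇒ sin(2θ) = gR/v₀² = 9.81 × 29.3 / 31.6² = 0.2878.
2θ = 16.73° or 180° − 16.73° = 163.3°, so θ = 8.365° or 81.64°.
The larger angle is 81.64°.

81.6°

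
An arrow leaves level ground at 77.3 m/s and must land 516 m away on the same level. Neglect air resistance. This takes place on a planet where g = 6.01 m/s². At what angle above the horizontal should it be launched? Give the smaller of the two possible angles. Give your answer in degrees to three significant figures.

R = v₀² sin 2θ / g gives sin 2θ = gR/v₀² = 6.01·516/77.3² = 0.5190.
2θ = 31.27° or 180° − 31.27° = 148.7°, so θ = 15.63° or 74.37°.
The smaller angle is 15.63°.

15.6°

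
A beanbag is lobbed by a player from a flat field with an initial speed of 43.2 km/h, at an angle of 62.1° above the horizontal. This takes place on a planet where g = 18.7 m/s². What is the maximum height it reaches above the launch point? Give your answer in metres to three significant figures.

3.01 m

Convert: 43.2 km/h = 43.2/3.6 = 12.00 m/s.
Horizontal component vₓ = 12.00 cos 62.1° = 5.615 m/s; vertical v_y0 = 12.00 sin 62.1° = 10.61 m/s.
At the apex v_y = 0, so H = v_y0²/(2g) = 10.61²/37.40 = 3.007 m.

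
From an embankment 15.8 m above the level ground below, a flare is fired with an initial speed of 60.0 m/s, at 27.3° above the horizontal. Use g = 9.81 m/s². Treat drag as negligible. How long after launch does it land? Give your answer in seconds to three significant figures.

Resolve: vₓ = 60.00 cos 27.3° = 53.32 m/s and v_y0 = 60.00 sin 27.3° = 27.52 m/s.
With up positive and y = 0 at the ground: y(t) = 15.8 + (27.52) t − 4.905 t². Setting y = 0 and taking the positive root: t = [27.52 + √(27.52² + 2·9.81·15.8)] / 9.81 = (27.52 + 32.67) / 9.81 = 6.135 s.

6.14 s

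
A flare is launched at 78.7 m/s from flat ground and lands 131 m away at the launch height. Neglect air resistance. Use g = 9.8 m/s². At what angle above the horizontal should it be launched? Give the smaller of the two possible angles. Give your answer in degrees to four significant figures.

From R = (v₀²/g) sin 2θ: sin 2θ = 9.80 × 131 / 6193.7 = 0.2073.
2θ = 11.96° or 180° − 11.96° = 168.0°, so θ = 5.981° or 84.02°.
The smaller angle is 5.981°.

5.981°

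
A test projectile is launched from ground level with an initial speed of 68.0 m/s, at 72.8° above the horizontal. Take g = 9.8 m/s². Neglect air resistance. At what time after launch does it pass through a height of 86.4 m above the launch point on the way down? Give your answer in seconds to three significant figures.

11.8 s

vₓ = 68.00 cos 72.8° = 20.11 m/s; v_y0 = 68.00 sin 72.8° = 64.96 m/s.
Height y(t) = 64.96 t − 4.900 t² = 86.4 gives 4.900 t² − 64.96 t + 86.4 = 0.
t = [64.96 ± √(64.96² − 2·9.80·86.4)] / 9.80 = (64.96 ± 50.26) / 9.80, so t = 1.500 s or t = 11.76 s.
The descending-branch root is 11.76 s.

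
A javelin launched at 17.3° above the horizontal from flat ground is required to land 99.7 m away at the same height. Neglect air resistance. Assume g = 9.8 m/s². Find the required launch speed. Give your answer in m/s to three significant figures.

41.5 m/s

From R = (v₀² / g) sin 2θ: v₀ = √(gR / sin 2θ).
v₀ = √(9.80 × 99.7 / sin 34.60°) = √(977.1 / 0.5678) = √1720.6 = 41.48 m/s.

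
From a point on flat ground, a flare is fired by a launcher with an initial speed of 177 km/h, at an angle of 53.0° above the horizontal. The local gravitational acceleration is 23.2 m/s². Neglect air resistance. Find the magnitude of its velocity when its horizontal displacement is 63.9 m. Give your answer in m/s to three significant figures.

Convert: 177 km/h = 177/3.6 = 49.17 m/s.
vₓ = 49.17 cos 53.0° = 29.59 m/s; v_y0 = 49.17 sin 53.0° = 39.27 m/s.
At x = 63.9 m, t = x/vₓ = 63.9/29.59 = 2.160 s.
Vertical velocity there: v_y = v_y0 − g t = 39.27 − 23.2 × 2.160 = −10.84 m/s.
Speed: √(vₓ² + v_y²) = √(29.59² + 10.84²) = 31.51 m/s.

31.5 m/s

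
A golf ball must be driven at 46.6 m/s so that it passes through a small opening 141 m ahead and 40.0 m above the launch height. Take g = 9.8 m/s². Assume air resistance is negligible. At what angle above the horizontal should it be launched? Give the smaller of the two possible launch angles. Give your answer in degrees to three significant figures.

39.0°

Trajectory: y = x tanθ − g x² (1 + tan²θ)/(2v₀²). With x = 141, y = 40.0, v₀ = 46.6, g = 9.80:
44.86 tan²θ − 141 tanθ + (84.86) = 0.
tanθ = [141 ± √(141² − 4 × 44.86 × (84.86))] / (2 × 44.86) = (141 ± 68.22) / 89.72, giving tanθ = 0.8112 or 2.332.
θ = 39.05° or 66.79°; the smaller is 39.05°.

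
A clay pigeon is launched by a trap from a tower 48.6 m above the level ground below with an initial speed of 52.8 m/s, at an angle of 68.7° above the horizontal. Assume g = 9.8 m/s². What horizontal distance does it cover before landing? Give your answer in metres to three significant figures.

vₓ = 52.80 cos 68.7° = 19.18 m/s; v_y0 = 52.80 sin 68.7° = 49.19 m/s.
The projectile lands when y = 48.6 + (49.19) t − ½·9.80·t² = 0. Positive root: t = (49.19 + √(49.19² + 2·9.80·48.6)) / 9.80 = (49.19 + 58.07) / 9.80 = 10.95 s.
Horizontal distance: R = vₓ t = 19.18 × 10.95 = 209.9 m.

210 m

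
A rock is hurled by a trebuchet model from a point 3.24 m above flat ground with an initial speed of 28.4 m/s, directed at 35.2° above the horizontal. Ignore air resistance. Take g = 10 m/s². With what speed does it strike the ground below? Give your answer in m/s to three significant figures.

Horizontal component vₓ = 28.40 cos 35.2° = 23.21 m/s; vertical v_y0 = 28.40 sin 35.2° = 16.37 m/s.
The projectile lands when y = 3.24 + (16.37) t − ½·10.0·t² = 0. Positive root: t = (16.37 + √(16.37² + 2·10.0·3.24)) / 10.0 = (16.37 + 18.24) / 10.0 = 3.461 s.
Vertical velocity at impact: v_y = v_y0 − g t = 16.37 − 10.0 × 3.461 = −18.24 m/s.
Speed: |v| = √(vₓ² + v_y²) = √(23.21² + 18.24²) = 29.52 m/s.

29.5 m/s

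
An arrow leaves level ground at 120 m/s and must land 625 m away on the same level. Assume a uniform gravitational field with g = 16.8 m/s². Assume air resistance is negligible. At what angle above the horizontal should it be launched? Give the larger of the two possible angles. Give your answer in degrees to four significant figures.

Level-ground range R = v₀² sin(2θ)/g ⇒ sin(2θ) = gR/v₀² = 16.8 × 625 / 120² = 0.7292.
2θ = 46.82° or 180° − 46.82° = 133.2°, so θ = 23.41° or 66.59°.
The larger angle is 66.59°.

66.59°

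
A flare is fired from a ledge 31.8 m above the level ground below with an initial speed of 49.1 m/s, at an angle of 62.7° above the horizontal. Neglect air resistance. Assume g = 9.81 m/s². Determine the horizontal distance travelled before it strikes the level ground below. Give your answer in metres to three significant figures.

216 m

Resolve: vₓ = 49.10 cos 62.7° = 22.52 m/s and v_y0 = 49.10 sin 62.7° = 43.63 m/s.
With up positive and y = 0 at the ground: y(t) = 31.8 + (43.63) t − 4.905 t². Setting y = 0 and taking the positive root: t = [43.63 + √(43.63² + 2·9.81·31.8)] / 9.81 = (43.63 + 50.28) / 9.81 = 9.573 s.
Horizontal distance: R = vₓ t = 22.52 × 9.573 = 215.6 m.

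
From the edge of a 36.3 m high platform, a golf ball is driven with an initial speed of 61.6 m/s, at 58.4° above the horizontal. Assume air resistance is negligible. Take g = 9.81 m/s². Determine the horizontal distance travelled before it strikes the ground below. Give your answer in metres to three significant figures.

vₓ = 61.60 cos 58.4° = 32.28 m/s; v_y0 = 61.60 sin 58.4° = 52.47 m/s.
Vertical motion (up positive, ground at y = 0): 4.905 t² − (52.47) t − 36.3 = 0, so t = (52.47 + √(52.47² + 2·9.81·36.3)) / 9.81 = (52.47 + 58.86) / 9.81 = 11.35 s.
Horizontal distance: R = vₓ t = 32.28 × 11.35 = 366.3 m.

366 m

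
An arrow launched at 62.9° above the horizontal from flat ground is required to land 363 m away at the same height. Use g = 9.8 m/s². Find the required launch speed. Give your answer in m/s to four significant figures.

66.23 m/s

From R = (v₀² / g) sin 2θ: v₀ = √(gR / sin 2θ).
v₀ = √(9.80 × 363 / sin 125.8°) = √(3557 / 0.8111) = √4386.1 = 66.23 m/s.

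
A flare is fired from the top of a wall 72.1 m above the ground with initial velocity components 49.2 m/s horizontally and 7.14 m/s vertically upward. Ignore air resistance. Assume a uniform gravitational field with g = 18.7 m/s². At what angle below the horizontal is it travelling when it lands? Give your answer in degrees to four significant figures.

46.81°

The projectile lands when y = 72.1 + (7.140) t − ½·18.7·t² = 0. Positive root: t = (7.140 + √(7.140² + 2·18.7·72.1)) / 18.7 = (7.140 + 52.42) / 18.7 = 3.185 s.
At impact: v_y = v_y0 − g t = −52.42 m/s; vₓ = 49.20 m/s.
Angle below horizontal: arctan(|v_y|/vₓ) = arctan(52.42/49.20) = 46.81°.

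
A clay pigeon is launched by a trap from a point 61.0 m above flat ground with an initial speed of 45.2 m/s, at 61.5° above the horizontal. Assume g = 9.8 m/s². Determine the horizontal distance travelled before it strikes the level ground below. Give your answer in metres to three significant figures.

203 m

Resolve: vₓ = 45.20 cos 61.5° = 21.57 m/s and v_y0 = 45.20 sin 61.5° = 39.72 m/s.
Vertical motion (up positive, ground at y = 0): 4.900 t² − (39.72) t − 61.0 = 0, so t = (39.72 + √(39.72² + 2·9.80·61.0)) / 9.80 = (39.72 + 52.66) / 9.80 = 9.427 s.
Horizontal distance: R = vₓ t = 21.57 × 9.427 = 203.3 m.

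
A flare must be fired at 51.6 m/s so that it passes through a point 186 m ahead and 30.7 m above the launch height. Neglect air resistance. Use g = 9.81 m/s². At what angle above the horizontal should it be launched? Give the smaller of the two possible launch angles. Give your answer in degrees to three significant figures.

33.2°

Trajectory: y = x tanθ − g x² (1 + tan²θ)/(2v₀²). With x = 186, y = 30.7, v₀ = 51.6, g = 9.81:
63.73 tan²θ − 186 tanθ + (94.43) = 0.
tanθ = [186 ± √(186² − 4 × 63.73 × (94.43))] / (2 × 63.73) = (186 ± 102.6) / 127.5, giving tanθ = 0.6545 or 2.264.
θ = 33.20° or 66.17°; the smaller is 33.20°.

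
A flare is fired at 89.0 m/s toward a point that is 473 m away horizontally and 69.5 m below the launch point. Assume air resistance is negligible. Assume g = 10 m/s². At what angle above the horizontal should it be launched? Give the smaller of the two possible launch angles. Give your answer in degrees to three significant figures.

Trajectory: y = x tanθ − g x² (1 + tan²θ)/(2v₀²). With x = 473, y = −69.5, v₀ = 89.0, g = 10.0:
141.2 tan²θ − 473 tanθ + (71.73) = 0.
tanθ = [473 ± √(473² − 4 × 141.2 × (71.73))] / (2 × 141.2) = (473 ± 428.0) / 282.5, giving tanθ = 0.1592 or 3.190.
θ = 9.046° or 72.60°; the smaller is 9.046°.

9.05°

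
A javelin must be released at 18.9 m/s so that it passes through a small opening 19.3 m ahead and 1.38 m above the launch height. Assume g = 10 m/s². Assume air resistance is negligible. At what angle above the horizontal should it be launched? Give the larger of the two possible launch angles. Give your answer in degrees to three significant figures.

73.2°

Trajectory: y = x tanθ − g x² (1 + tan²θ)/(2v₀²). With x = 19.3, y = 1.38, v₀ = 18.9, g = 10.0:
5.214 tan²θ − 19.3 tanθ + (6.594) = 0.
tanθ = [19.3 ± √(19.3² − 4 × 5.214 × (6.594))] / (2 × 5.214) = (19.3 ± 15.33) / 10.43, giving tanθ = 0.3808 or 3.321.
θ = 20.85° or 73.24°; the larger is 73.24°.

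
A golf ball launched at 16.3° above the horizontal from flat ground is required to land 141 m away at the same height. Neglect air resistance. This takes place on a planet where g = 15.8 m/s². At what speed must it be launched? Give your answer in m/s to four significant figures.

64.30 m/s

On level ground R = v₀² sin 2θ / g ⇒ v₀ = √(gR / sin 2θ).
v₀ = √(15.8 × 141 / sin 32.60°) = √(2228 / 0.5388) = √4135.0 = 64.30 m/s.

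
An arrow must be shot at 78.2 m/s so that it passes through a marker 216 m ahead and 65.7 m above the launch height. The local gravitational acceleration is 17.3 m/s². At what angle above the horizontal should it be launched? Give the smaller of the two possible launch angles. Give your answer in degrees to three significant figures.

39.0°

Trajectory: y = x tanθ − g x² (1 + tan²θ)/(2v₀²). With x = 216, y = 65.7, v₀ = 78.2, g = 17.3:
65.99 tan²θ − 216 tanθ + (131.7) = 0.
tanθ = [216 ± √(216² − 4 × 65.99 × (131.7))] / (2 × 65.99) = (216 ± 109.0) / 132.0, giving tanθ = 0.8103 or 2.463.
θ = 39.02° or 67.90°; the smaller is 39.02°.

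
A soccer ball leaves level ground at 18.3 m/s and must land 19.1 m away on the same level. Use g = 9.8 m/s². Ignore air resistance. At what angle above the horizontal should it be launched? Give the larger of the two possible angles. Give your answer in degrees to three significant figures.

73.0°

From R = (v₀²/g) sin 2θ: sin 2θ = 9.80 × 19.1 / 334.89 = 0.5589.
2θ = 33.98° or 180° − 33.98° = 146.0°, so θ = 16.99° or 73.01°.
The larger angle is 73.01°.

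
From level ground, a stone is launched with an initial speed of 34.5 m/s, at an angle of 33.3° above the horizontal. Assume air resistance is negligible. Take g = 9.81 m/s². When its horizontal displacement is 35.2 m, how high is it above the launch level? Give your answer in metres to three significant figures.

Components: vₓ = 34.50 cos 33.3° = 28.84 m/s, v_y0 = 34.50 sin 33.3° = 18.94 m/s.
At x = 35.2 m, t = x/vₓ = 35.2/28.84 = 1.221 s.
Height: y = v_y0 t − ½ g t² = 18.94 × 1.221 − 4.905 × 1.221² = 23.12 − 7.309 = 15.81 m.

15.8 m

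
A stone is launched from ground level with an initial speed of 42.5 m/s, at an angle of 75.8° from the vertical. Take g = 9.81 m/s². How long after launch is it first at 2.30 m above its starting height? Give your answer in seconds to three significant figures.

Horizontal component vₓ = 42.50 sin 75.8° = 41.20 m/s; vertical v_y0 = 42.50 cos 75.8° = 10.43 m/s.
Height y(t) = 10.43 t − 4.905 t² = 2.30 gives 4.905 t² − 10.43 t + 2.30 = 0.
t = [10.43 ± √(10.43² − 2·9.81·2.30)] / 9.81 = (10.43 ± 7.973) / 9.81, so t = 0.2500 s or t = 1.875 s.
The first (ascending) time is 0.2500 s.

0.250 s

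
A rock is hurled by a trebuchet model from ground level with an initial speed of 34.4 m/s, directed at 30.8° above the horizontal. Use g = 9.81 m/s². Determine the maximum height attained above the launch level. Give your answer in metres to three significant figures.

15.8 m

Resolve: vₓ = 34.40 cos 30.8° = 29.55 m/s and v_y0 = 34.40 sin 30.8° = 17.61 m/s.
Maximum height: H = v_y0² / (2g) = 17.61² / (2 × 9.81) = 15.81 m.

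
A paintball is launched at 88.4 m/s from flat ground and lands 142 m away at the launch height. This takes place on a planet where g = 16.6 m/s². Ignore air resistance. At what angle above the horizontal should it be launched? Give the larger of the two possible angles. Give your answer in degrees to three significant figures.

81.2°

From R = (v₀²/g) sin 2θ: sin 2θ = 16.6 × 142 / 7814.6 = 0.3016.
2θ = 17.56° or 180° − 17.56° = 162.4°, so θ = 8.778° or 81.22°.
The larger angle is 81.22°.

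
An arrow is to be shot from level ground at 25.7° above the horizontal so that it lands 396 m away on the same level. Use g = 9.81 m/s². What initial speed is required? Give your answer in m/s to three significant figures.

On level ground R = v₀² sin 2θ / g ⇒ v₀ = √(gR / sin 2θ).
v₀ = √(9.81 × 396 / sin 51.40°) = √(3885 / 0.7815) = √4970.8 = 70.50 m/s.

70.5 m/s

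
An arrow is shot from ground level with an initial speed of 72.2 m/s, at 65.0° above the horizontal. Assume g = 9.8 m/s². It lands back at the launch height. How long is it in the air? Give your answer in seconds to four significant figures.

Components: vₓ = 72.20 cos 65.0° = 30.51 m/s, v_y0 = 72.20 sin 65.0° = 65.44 m/s.
It returns to y = 0 when t = 2 v_y0 / g = 2(65.44)/9.80 = 13.35 s.

13.35 s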